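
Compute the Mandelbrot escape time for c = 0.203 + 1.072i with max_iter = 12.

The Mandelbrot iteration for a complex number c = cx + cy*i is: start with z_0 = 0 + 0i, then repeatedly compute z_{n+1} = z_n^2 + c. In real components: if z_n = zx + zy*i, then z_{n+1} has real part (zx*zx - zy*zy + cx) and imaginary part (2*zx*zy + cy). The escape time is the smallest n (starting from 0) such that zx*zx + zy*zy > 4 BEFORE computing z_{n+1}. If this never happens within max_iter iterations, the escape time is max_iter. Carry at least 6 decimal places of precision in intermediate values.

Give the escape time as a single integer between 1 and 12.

z_0 = 0 + 0i, c = 0.2030 + 1.0720i
Iter 1: z = 0.2030 + 1.0720i, |z|^2 = 1.1904
Iter 2: z = -0.9050 + 1.5072i, |z|^2 = 3.0907
Iter 3: z = -1.2498 + -1.6560i, |z|^2 = 4.3043
Escaped at iteration 3

Answer: 3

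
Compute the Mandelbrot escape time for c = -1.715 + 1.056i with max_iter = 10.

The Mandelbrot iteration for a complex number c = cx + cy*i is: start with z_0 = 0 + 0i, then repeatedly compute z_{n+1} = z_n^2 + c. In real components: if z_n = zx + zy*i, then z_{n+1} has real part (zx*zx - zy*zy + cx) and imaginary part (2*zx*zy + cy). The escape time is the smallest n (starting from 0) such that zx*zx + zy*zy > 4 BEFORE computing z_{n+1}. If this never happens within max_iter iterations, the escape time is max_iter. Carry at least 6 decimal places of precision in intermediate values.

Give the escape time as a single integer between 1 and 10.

Answer: 1

Derivation:
z_0 = 0 + 0i, c = -1.7150 + 1.0560i
Iter 1: z = -1.7150 + 1.0560i, |z|^2 = 4.0564
Escaped at iteration 1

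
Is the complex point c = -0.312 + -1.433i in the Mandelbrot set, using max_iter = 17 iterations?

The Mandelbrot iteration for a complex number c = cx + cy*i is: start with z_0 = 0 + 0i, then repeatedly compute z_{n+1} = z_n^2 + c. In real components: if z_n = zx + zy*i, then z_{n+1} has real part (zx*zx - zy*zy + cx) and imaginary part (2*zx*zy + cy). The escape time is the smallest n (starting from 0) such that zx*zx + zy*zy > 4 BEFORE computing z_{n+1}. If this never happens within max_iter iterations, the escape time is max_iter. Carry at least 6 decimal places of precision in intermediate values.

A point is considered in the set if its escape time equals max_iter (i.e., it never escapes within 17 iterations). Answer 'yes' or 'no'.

Answer: no

Derivation:
z_0 = 0 + 0i, c = -0.3120 + -1.4330i
Iter 1: z = -0.3120 + -1.4330i, |z|^2 = 2.1508
Iter 2: z = -2.2681 + -0.5388i, |z|^2 = 5.4348
Escaped at iteration 2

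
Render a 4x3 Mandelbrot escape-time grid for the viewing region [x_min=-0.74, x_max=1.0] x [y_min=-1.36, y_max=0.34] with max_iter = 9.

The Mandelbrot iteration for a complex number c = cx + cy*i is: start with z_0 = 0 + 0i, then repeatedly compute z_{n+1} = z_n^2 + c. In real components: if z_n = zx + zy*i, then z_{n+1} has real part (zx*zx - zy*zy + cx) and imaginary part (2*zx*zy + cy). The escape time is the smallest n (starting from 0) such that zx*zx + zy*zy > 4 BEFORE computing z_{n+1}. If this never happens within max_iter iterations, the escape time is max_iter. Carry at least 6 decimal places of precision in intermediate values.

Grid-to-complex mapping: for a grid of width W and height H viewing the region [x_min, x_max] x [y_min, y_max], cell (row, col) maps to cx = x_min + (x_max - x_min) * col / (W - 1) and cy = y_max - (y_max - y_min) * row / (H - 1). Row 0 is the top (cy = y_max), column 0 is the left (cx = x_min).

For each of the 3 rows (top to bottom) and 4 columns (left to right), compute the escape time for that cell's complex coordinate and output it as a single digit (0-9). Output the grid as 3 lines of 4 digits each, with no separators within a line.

(row=0, col=0): c = -0.7400 + 0.3400i → escape time 9
(row=0, col=1): c = -0.1600 + 0.3400i → escape time 9
(row=0, col=2): c = 0.4200 + 0.3400i → escape time 9
(row=0, col=3): c = 1.0000 + 0.3400i → escape time 2
(row=1, col=0): c = -0.7400 + -0.5100i → escape time 6
(row=1, col=1): c = -0.1600 + -0.5100i → escape time 9
(row=1, col=2): c = 0.4200 + -0.5100i → escape time 6
(row=1, col=3): c = 1.0000 + -0.5100i → escape time 2
(row=2, col=0): c = -0.7400 + -1.3600i → escape time 2
(row=2, col=1): c = -0.1600 + -1.3600i → escape time 2
(row=2, col=2): c = 0.4200 + -1.3600i → escape time 2
(row=2, col=3): c = 1.0000 + -1.3600i → escape time 2

Answer: 9992
6962
2222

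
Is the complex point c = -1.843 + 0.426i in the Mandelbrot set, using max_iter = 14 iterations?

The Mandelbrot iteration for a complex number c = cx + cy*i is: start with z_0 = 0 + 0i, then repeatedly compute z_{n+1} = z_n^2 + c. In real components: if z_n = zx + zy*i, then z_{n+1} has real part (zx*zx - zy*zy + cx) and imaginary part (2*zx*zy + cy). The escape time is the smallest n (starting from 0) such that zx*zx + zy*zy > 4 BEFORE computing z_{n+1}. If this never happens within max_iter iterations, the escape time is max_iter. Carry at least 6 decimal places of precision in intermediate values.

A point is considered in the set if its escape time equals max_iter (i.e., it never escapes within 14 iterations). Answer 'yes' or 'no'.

z_0 = 0 + 0i, c = -1.8430 + 0.4260i
Iter 1: z = -1.8430 + 0.4260i, |z|^2 = 3.5781
Iter 2: z = 1.3722 + -1.1442i, |z|^2 = 3.1921
Iter 3: z = -1.2694 + -2.7142i, |z|^2 = 8.9782
Escaped at iteration 3

Answer: no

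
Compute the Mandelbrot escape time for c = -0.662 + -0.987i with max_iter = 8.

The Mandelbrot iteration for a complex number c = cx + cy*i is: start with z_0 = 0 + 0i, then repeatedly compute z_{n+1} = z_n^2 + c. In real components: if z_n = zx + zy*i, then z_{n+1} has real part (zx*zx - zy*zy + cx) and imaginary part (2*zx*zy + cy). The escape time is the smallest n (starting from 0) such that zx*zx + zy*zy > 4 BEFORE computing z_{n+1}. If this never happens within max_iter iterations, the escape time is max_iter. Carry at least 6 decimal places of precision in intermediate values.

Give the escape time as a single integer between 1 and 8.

z_0 = 0 + 0i, c = -0.6620 + -0.9870i
Iter 1: z = -0.6620 + -0.9870i, |z|^2 = 1.4124
Iter 2: z = -1.1979 + 0.3198i, |z|^2 = 1.5373
Iter 3: z = 0.6708 + -1.7532i, |z|^2 = 3.5235
Iter 4: z = -3.2857 + -3.3389i, |z|^2 = 21.9439
Escaped at iteration 4

Answer: 4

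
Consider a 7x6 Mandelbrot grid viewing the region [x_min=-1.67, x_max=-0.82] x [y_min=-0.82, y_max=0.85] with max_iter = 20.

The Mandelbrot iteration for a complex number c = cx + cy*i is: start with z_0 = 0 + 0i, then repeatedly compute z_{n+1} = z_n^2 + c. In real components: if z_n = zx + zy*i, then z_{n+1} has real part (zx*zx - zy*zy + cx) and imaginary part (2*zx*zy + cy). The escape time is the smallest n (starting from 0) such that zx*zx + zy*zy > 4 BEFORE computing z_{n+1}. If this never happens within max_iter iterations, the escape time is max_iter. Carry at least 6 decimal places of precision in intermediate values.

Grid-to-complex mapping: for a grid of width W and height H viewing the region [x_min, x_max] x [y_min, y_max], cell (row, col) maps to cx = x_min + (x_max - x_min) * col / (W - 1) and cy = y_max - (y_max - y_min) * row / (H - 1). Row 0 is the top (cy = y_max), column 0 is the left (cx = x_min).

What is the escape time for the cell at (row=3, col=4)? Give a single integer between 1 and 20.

z_0 = 0 + 0i, c = -1.1033 + -0.1520i
Iter 1: z = -1.1033 + -0.1520i, |z|^2 = 1.2404
Iter 2: z = 0.0909 + 0.1834i, |z|^2 = 0.0419
Iter 3: z = -1.1287 + -0.1187i, |z|^2 = 1.2881
Iter 4: z = 0.1566 + 0.1158i, |z|^2 = 0.0379
Iter 5: z = -1.0922 + -0.1157i, |z|^2 = 1.2064
Iter 6: z = 0.0763 + 0.1008i, |z|^2 = 0.0160
Iter 7: z = -1.1077 + -0.1366i, |z|^2 = 1.2456
Iter 8: z = 0.1049 + 0.1507i, |z|^2 = 0.0337
Iter 9: z = -1.1150 + -0.1204i, |z|^2 = 1.2578
Iter 10: z = 0.1255 + 0.1164i, |z|^2 = 0.0293
Iter 11: z = -1.1012 + -0.1228i, |z|^2 = 1.2276
Iter 12: z = 0.0941 + 0.1184i, |z|^2 = 0.0229
Iter 13: z = -1.1085 + -0.1297i, |z|^2 = 1.2456
Iter 14: z = 0.1086 + 0.1356i, |z|^2 = 0.0302
Iter 15: z = -1.1099 + -0.1226i, |z|^2 = 1.2469
Iter 16: z = 0.1136 + 0.1201i, |z|^2 = 0.0273
Iter 17: z = -1.1048 + -0.1247i, |z|^2 = 1.2363
Iter 18: z = 0.1018 + 0.1236i, |z|^2 = 0.0256
Iter 19: z = -1.1083 + -0.1268i, |z|^2 = 1.2443

Answer: 20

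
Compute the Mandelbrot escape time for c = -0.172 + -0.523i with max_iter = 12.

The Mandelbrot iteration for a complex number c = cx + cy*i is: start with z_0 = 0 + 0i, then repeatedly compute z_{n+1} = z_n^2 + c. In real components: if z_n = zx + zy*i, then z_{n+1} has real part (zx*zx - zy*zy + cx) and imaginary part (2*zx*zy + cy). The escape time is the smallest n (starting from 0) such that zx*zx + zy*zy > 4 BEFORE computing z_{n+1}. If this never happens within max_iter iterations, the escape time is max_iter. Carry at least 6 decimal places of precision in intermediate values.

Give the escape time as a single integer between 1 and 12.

z_0 = 0 + 0i, c = -0.1720 + -0.5230i
Iter 1: z = -0.1720 + -0.5230i, |z|^2 = 0.3031
Iter 2: z = -0.4159 + -0.3431i, |z|^2 = 0.2907
Iter 3: z = -0.1167 + -0.2376i, |z|^2 = 0.0701
Iter 4: z = -0.2148 + -0.4675i, |z|^2 = 0.2648
Iter 5: z = -0.3444 + -0.3221i, |z|^2 = 0.2224
Iter 6: z = -0.1571 + -0.3011i, |z|^2 = 0.1153
Iter 7: z = -0.2380 + -0.4284i, |z|^2 = 0.2401
Iter 8: z = -0.2989 + -0.3191i, |z|^2 = 0.1912
Iter 9: z = -0.1845 + -0.3322i, |z|^2 = 0.1444
Iter 10: z = -0.2483 + -0.4004i, |z|^2 = 0.2220
Iter 11: z = -0.2706 + -0.3241i, |z|^2 = 0.1783

Answer: 12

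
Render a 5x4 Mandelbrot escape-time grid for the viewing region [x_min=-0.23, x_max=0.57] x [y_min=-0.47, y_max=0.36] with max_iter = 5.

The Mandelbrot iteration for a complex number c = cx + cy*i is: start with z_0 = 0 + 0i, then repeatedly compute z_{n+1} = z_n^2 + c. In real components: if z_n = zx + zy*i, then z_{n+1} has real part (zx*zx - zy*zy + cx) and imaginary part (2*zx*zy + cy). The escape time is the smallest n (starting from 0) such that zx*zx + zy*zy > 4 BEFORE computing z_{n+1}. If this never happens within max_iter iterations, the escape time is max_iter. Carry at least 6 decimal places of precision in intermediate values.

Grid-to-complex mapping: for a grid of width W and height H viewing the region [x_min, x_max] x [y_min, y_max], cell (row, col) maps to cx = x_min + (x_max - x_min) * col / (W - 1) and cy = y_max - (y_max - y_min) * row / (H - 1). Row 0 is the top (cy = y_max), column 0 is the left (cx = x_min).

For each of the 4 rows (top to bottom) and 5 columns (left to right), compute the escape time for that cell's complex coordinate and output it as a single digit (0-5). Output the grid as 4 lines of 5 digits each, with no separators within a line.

(row=0, col=0): c = -0.2300 + 0.3600i → escape time 5
(row=0, col=1): c = -0.0300 + 0.3600i → escape time 5
(row=0, col=2): c = 0.1700 + 0.3600i → escape time 5
(row=0, col=3): c = 0.3700 + 0.3600i → escape time 5
(row=0, col=4): c = 0.5700 + 0.3600i → escape time 4
(row=1, col=0): c = -0.2300 + 0.0833i → escape time 5
(row=1, col=1): c = -0.0300 + 0.0833i → escape time 5
(row=1, col=2): c = 0.1700 + 0.0833i → escape time 5
(row=1, col=3): c = 0.3700 + 0.0833i → escape time 5
(row=1, col=4): c = 0.5700 + 0.0833i → escape time 4
(row=2, col=0): c = -0.2300 + -0.1933i → escape time 5
(row=2, col=1): c = -0.0300 + -0.1933i → escape time 5
(row=2, col=2): c = 0.1700 + -0.1933i → escape time 5
(row=2, col=3): c = 0.3700 + -0.1933i → escape time 5
(row=2, col=4): c = 0.5700 + -0.1933i → escape time 4
(row=3, col=0): c = -0.2300 + -0.4700i → escape time 5
(row=3, col=1): c = -0.0300 + -0.4700i → escape time 5
(row=3, col=2): c = 0.1700 + -0.4700i → escape time 5
(row=3, col=3): c = 0.3700 + -0.4700i → escape time 5
(row=3, col=4): c = 0.5700 + -0.4700i → escape time 4

Answer: 55554
55554
55554
55554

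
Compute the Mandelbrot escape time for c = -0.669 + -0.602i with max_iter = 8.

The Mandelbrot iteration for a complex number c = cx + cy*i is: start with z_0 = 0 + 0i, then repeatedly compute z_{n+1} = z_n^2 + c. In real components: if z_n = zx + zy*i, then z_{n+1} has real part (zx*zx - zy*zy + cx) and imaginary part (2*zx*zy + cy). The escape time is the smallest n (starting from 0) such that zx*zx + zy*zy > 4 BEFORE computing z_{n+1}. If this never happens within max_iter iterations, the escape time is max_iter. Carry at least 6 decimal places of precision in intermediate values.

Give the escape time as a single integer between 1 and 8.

z_0 = 0 + 0i, c = -0.6690 + -0.6020i
Iter 1: z = -0.6690 + -0.6020i, |z|^2 = 0.8100
Iter 2: z = -0.5838 + 0.2035i, |z|^2 = 0.3823
Iter 3: z = -0.3695 + -0.8396i, |z|^2 = 0.8415
Iter 4: z = -1.2374 + 0.0185i, |z|^2 = 1.5314
Iter 5: z = 0.8617 + -0.6478i, |z|^2 = 1.1623
Iter 6: z = -0.3461 + -1.7185i, |z|^2 = 3.0730
Iter 7: z = -3.5024 + 0.5874i, |z|^2 = 12.6122
Escaped at iteration 7

Answer: 7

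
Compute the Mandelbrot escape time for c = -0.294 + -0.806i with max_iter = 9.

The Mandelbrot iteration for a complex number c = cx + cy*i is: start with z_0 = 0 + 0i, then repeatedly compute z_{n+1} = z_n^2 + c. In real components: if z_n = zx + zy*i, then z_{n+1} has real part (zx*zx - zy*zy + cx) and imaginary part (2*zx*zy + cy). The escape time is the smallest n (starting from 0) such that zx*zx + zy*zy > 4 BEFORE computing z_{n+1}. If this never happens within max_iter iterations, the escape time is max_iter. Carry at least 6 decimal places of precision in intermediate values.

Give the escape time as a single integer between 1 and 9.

Answer: 9

Derivation:
z_0 = 0 + 0i, c = -0.2940 + -0.8060i
Iter 1: z = -0.2940 + -0.8060i, |z|^2 = 0.7361
Iter 2: z = -0.8572 + -0.3321i, |z|^2 = 0.8451
Iter 3: z = 0.3305 + -0.2367i, |z|^2 = 0.1653
Iter 4: z = -0.2408 + -0.9625i, |z|^2 = 0.9843
Iter 5: z = -1.1624 + -0.3425i, |z|^2 = 1.4684
Iter 6: z = 0.9398 + -0.0098i, |z|^2 = 0.8833
Iter 7: z = 0.5891 + -0.8243i, |z|^2 = 1.0265
Iter 8: z = -0.6265 + -1.7772i, |z|^2 = 3.5509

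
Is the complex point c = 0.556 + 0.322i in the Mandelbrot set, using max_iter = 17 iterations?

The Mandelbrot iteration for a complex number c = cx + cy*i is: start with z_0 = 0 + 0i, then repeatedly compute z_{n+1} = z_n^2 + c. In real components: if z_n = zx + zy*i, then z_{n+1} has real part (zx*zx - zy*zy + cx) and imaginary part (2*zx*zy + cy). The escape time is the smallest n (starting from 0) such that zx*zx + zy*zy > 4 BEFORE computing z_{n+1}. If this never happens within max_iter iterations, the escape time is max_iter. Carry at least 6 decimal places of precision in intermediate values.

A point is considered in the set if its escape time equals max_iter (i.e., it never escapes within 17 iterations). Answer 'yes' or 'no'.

Answer: no

Derivation:
z_0 = 0 + 0i, c = 0.5560 + 0.3220i
Iter 1: z = 0.5560 + 0.3220i, |z|^2 = 0.4128
Iter 2: z = 0.7615 + 0.6801i, |z|^2 = 1.0423
Iter 3: z = 0.6733 + 1.3577i, |z|^2 = 2.2966
Iter 4: z = -0.8339 + 2.1503i, |z|^2 = 5.3192
Escaped at iteration 4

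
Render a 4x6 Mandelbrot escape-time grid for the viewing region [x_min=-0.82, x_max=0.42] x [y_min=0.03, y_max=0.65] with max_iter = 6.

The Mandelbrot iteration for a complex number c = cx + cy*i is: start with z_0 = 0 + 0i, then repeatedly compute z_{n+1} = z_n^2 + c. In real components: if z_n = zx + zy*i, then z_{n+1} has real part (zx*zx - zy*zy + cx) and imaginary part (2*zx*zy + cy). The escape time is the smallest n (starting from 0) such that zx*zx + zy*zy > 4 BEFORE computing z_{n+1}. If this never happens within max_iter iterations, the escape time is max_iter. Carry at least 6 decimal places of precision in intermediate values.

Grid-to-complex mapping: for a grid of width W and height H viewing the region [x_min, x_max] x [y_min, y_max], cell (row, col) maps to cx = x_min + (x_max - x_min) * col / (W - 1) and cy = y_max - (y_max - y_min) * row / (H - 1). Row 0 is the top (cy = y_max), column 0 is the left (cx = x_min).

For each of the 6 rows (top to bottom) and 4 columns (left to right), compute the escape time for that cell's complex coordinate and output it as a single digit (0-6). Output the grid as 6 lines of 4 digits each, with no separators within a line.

(row=0, col=0): c = -0.8200 + 0.6500i → escape time 5
(row=0, col=1): c = -0.4067 + 0.6500i → escape time 6
(row=0, col=2): c = 0.0067 + 0.6500i → escape time 6
(row=0, col=3): c = 0.4200 + 0.6500i → escape time 6
(row=1, col=0): c = -0.8200 + 0.5260i → escape time 6
(row=1, col=1): c = -0.4067 + 0.5260i → escape time 6
(row=1, col=2): c = 0.0067 + 0.5260i → escape time 6
(row=1, col=3): c = 0.4200 + 0.5260i → escape time 6
(row=2, col=0): c = -0.8200 + 0.4020i → escape time 6
(row=2, col=1): c = -0.4067 + 0.4020i → escape time 6
(row=2, col=2): c = 0.0067 + 0.4020i → escape time 6
(row=2, col=3): c = 0.4200 + 0.4020i → escape time 6
(row=3, col=0): c = -0.8200 + 0.2780i → escape time 6
(row=3, col=1): c = -0.4067 + 0.2780i → escape time 6
(row=3, col=2): c = 0.0067 + 0.2780i → escape time 6
(row=3, col=3): c = 0.4200 + 0.2780i → escape time 6
(row=4, col=0): c = -0.8200 + 0.1540i → escape time 6
(row=4, col=1): c = -0.4067 + 0.1540i → escape time 6
(row=4, col=2): c = 0.0067 + 0.1540i → escape time 6
(row=4, col=3): c = 0.4200 + 0.1540i → escape time 6
(row=5, col=0): c = -0.8200 + 0.0300i → escape time 6
(row=5, col=1): c = -0.4067 + 0.0300i → escape time 6
(row=5, col=2): c = 0.0067 + 0.0300i → escape time 6
(row=5, col=3): c = 0.4200 + 0.0300i → escape time 6

Answer: 5666
6666
6666
6666
6666
6666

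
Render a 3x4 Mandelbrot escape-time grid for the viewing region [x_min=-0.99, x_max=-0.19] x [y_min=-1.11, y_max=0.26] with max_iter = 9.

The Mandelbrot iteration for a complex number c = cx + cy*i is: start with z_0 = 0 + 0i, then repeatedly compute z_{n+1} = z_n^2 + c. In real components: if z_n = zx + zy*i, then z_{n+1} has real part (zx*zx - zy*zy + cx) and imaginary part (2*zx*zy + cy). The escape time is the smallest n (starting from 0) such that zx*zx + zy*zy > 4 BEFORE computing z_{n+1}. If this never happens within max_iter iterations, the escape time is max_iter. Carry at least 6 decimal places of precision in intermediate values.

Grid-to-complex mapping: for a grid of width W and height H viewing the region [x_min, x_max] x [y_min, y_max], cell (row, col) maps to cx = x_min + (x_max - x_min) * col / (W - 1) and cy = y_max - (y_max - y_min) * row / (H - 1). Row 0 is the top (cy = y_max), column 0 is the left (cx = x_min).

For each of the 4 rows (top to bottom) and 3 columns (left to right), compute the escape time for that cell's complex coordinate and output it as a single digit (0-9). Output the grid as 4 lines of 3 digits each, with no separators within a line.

Answer: 999
999
499
337

Derivation:
(row=0, col=0): c = -0.9900 + 0.2600i → escape time 9
(row=0, col=1): c = -0.5900 + 0.2600i → escape time 9
(row=0, col=2): c = -0.1900 + 0.2600i → escape time 9
(row=1, col=0): c = -0.9900 + -0.1967i → escape time 9
(row=1, col=1): c = -0.5900 + -0.1967i → escape time 9
(row=1, col=2): c = -0.1900 + -0.1967i → escape time 9
(row=2, col=0): c = -0.9900 + -0.6533i → escape time 4
(row=2, col=1): c = -0.5900 + -0.6533i → escape time 9
(row=2, col=2): c = -0.1900 + -0.6533i → escape time 9
(row=3, col=0): c = -0.9900 + -1.1100i → escape time 3
(row=3, col=1): c = -0.5900 + -1.1100i → escape time 3
(row=3, col=2): c = -0.1900 + -1.1100i → escape time 7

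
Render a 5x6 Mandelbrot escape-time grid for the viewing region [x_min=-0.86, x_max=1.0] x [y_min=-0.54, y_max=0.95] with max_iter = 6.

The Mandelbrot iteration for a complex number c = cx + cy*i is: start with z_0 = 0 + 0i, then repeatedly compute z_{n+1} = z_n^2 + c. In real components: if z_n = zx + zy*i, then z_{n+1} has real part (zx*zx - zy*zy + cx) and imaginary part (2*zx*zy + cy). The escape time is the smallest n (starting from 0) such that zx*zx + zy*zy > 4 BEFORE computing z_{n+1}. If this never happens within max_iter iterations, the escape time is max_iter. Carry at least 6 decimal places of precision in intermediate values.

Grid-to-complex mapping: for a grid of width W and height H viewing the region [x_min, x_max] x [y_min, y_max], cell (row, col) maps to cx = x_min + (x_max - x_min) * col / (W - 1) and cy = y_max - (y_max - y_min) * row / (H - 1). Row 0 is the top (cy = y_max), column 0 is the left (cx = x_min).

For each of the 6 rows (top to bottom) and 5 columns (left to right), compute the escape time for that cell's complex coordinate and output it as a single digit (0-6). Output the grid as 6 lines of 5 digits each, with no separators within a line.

(row=0, col=0): c = -0.8600 + 0.9500i → escape time 3
(row=0, col=1): c = -0.3950 + 0.9500i → escape time 5
(row=0, col=2): c = 0.0700 + 0.9500i → escape time 5
(row=0, col=3): c = 0.5350 + 0.9500i → escape time 3
(row=0, col=4): c = 1.0000 + 0.9500i → escape time 2
(row=1, col=0): c = -0.8600 + 0.6520i → escape time 5
(row=1, col=1): c = -0.3950 + 0.6520i → escape time 6
(row=1, col=2): c = 0.0700 + 0.6520i → escape time 6
(row=1, col=3): c = 0.5350 + 0.6520i → escape time 3
(row=1, col=4): c = 1.0000 + 0.6520i → escape time 2
(row=2, col=0): c = -0.8600 + 0.3540i → escape time 6
(row=2, col=1): c = -0.3950 + 0.3540i → escape time 6
(row=2, col=2): c = 0.0700 + 0.3540i → escape time 6
(row=2, col=3): c = 0.5350 + 0.3540i → escape time 4
(row=2, col=4): c = 1.0000 + 0.3540i → escape time 2
(row=3, col=0): c = -0.8600 + 0.0560i → escape time 6
(row=3, col=1): c = -0.3950 + 0.0560i → escape time 6
(row=3, col=2): c = 0.0700 + 0.0560i → escape time 6
(row=3, col=3): c = 0.5350 + 0.0560i → escape time 5
(row=3, col=4): c = 1.0000 + 0.0560i → escape time 2
(row=4, col=0): c = -0.8600 + -0.2420i → escape time 6
(row=4, col=1): c = -0.3950 + -0.2420i → escape time 6
(row=4, col=2): c = 0.0700 + -0.2420i → escape time 6
(row=4, col=3): c = 0.5350 + -0.2420i → escape time 4
(row=4, col=4): c = 1.0000 + -0.2420i → escape time 2
(row=5, col=0): c = -0.8600 + -0.5400i → escape time 5
(row=5, col=1): c = -0.3950 + -0.5400i → escape time 6
(row=5, col=2): c = 0.0700 + -0.5400i → escape time 6
(row=5, col=3): c = 0.5350 + -0.5400i → escape time 4
(row=5, col=4): c = 1.0000 + -0.5400i → escape time 2

Answer: 35532
56632
66642
66652
66642
56642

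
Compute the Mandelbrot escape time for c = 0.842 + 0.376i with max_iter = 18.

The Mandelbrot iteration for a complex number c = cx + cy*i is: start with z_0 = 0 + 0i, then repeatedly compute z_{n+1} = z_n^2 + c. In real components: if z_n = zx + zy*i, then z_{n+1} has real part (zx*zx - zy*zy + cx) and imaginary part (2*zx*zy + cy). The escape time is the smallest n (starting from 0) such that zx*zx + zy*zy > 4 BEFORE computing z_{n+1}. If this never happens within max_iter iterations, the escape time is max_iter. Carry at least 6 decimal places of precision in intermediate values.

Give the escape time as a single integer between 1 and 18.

Answer: 3

Derivation:
z_0 = 0 + 0i, c = 0.8420 + 0.3760i
Iter 1: z = 0.8420 + 0.3760i, |z|^2 = 0.8503
Iter 2: z = 1.4096 + 1.0092i, |z|^2 = 3.0054
Iter 3: z = 1.8105 + 3.2211i, |z|^2 = 13.6531
Escaped at iteration 3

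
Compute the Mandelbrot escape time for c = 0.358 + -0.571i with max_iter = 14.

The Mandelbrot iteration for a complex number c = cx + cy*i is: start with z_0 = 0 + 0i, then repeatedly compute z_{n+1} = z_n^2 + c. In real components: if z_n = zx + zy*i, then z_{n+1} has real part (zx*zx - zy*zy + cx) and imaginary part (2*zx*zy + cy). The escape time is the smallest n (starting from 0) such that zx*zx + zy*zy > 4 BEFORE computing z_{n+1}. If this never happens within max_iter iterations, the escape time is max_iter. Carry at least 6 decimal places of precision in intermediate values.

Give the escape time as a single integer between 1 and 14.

Answer: 14

Derivation:
z_0 = 0 + 0i, c = 0.3580 + -0.5710i
Iter 1: z = 0.3580 + -0.5710i, |z|^2 = 0.4542
Iter 2: z = 0.1601 + -0.9798i, |z|^2 = 0.9857
Iter 3: z = -0.5764 + -0.8848i, |z|^2 = 1.1151
Iter 4: z = -0.0926 + 0.4491i, |z|^2 = 0.2102
Iter 5: z = 0.1649 + -0.6541i, |z|^2 = 0.4551
Iter 6: z = -0.0427 + -0.7868i, |z|^2 = 0.6208
Iter 7: z = -0.2592 + -0.5038i, |z|^2 = 0.3210
Iter 8: z = 0.1713 + -0.3099i, |z|^2 = 0.1254
Iter 9: z = 0.2913 + -0.6772i, |z|^2 = 0.5435
Iter 10: z = -0.0157 + -0.9656i, |z|^2 = 0.9326
Iter 11: z = -0.5741 + -0.5407i, |z|^2 = 0.6220
Iter 12: z = 0.3952 + 0.0499i, |z|^2 = 0.1587
Iter 13: z = 0.5117 + -0.5316i, |z|^2 = 0.5445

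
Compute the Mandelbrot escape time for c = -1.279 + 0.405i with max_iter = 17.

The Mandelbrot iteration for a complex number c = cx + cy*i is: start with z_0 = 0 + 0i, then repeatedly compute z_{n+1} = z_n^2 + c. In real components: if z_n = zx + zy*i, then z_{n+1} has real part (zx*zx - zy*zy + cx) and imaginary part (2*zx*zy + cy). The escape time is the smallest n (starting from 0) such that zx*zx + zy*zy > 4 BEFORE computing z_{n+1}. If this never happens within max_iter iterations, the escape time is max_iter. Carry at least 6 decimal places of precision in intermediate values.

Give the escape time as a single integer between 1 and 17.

z_0 = 0 + 0i, c = -1.2790 + 0.4050i
Iter 1: z = -1.2790 + 0.4050i, |z|^2 = 1.7999
Iter 2: z = 0.1928 + -0.6310i, |z|^2 = 0.4353
Iter 3: z = -1.6400 + 0.1617i, |z|^2 = 2.7156
Iter 4: z = 1.3844 + -0.1253i, |z|^2 = 1.9322
Iter 5: z = 0.6218 + 0.0582i, |z|^2 = 0.3900
Iter 6: z = -0.8958 + 0.4773i, |z|^2 = 1.0303
Iter 7: z = -0.7044 + -0.4502i, |z|^2 = 0.6989
Iter 8: z = -0.9854 + 1.0392i, |z|^2 = 2.0511
Iter 9: z = -1.3879 + -1.6432i, |z|^2 = 4.6263
Escaped at iteration 9

Answer: 9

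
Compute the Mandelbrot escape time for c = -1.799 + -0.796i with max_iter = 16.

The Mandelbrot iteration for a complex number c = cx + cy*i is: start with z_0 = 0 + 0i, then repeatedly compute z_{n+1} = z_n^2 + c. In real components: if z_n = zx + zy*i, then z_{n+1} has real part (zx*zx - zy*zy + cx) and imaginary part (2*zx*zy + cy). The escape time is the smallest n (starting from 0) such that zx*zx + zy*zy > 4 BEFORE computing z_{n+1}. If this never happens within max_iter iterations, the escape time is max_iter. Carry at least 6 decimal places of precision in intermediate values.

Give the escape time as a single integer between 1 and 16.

Answer: 2

Derivation:
z_0 = 0 + 0i, c = -1.7990 + -0.7960i
Iter 1: z = -1.7990 + -0.7960i, |z|^2 = 3.8700
Iter 2: z = 0.8038 + 2.0680i, |z|^2 = 4.9227
Escaped at iteration 2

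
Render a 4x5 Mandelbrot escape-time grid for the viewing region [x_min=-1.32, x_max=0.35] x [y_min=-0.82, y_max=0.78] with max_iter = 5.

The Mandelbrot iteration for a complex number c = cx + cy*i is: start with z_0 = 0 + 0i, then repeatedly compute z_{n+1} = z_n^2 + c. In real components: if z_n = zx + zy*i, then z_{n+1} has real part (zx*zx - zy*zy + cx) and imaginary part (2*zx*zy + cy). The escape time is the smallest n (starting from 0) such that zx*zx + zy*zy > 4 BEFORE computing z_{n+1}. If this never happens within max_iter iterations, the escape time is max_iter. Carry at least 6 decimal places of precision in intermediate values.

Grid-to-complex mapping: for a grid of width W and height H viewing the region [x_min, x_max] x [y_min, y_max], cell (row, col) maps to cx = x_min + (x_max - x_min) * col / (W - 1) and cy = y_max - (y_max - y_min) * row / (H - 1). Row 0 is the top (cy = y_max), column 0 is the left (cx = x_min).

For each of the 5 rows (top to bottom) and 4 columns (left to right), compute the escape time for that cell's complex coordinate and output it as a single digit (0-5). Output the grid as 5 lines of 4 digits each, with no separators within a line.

(row=0, col=0): c = -1.3200 + 0.7800i → escape time 3
(row=0, col=1): c = -0.7633 + 0.7800i → escape time 4
(row=0, col=2): c = -0.2067 + 0.7800i → escape time 5
(row=0, col=3): c = 0.3500 + 0.7800i → escape time 4
(row=1, col=0): c = -1.3200 + 0.3800i → escape time 5
(row=1, col=1): c = -0.7633 + 0.3800i → escape time 5
(row=1, col=2): c = -0.2067 + 0.3800i → escape time 5
(row=1, col=3): c = 0.3500 + 0.3800i → escape time 5
(row=2, col=0): c = -1.3200 + -0.0200i → escape time 5
(row=2, col=1): c = -0.7633 + -0.0200i → escape time 5
(row=2, col=2): c = -0.2067 + -0.0200i → escape time 5
(row=2, col=3): c = 0.3500 + -0.0200i → escape time 5
(row=3, col=0): c = -1.3200 + -0.4200i → escape time 5
(row=3, col=1): c = -0.7633 + -0.4200i → escape time 5
(row=3, col=2): c = -0.2067 + -0.4200i → escape time 5
(row=3, col=3): c = 0.3500 + -0.4200i → escape time 5
(row=4, col=0): c = -1.3200 + -0.8200i → escape time 3
(row=4, col=1): c = -0.7633 + -0.8200i → escape time 4
(row=4, col=2): c = -0.2067 + -0.8200i → escape time 5
(row=4, col=3): c = 0.3500 + -0.8200i → escape time 4

Answer: 3454
5555
5555
5555
3454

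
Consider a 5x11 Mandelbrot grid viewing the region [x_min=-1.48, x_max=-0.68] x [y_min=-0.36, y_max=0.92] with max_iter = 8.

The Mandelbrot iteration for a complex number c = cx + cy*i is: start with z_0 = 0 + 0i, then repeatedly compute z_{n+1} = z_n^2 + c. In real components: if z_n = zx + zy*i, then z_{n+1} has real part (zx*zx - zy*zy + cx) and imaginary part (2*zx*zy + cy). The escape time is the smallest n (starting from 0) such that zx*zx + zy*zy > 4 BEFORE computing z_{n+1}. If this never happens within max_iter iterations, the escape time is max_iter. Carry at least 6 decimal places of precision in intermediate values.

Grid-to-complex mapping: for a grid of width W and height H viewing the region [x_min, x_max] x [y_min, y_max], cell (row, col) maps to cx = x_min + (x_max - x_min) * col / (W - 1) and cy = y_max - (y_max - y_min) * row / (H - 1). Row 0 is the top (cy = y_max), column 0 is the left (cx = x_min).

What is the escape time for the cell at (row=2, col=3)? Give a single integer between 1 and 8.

z_0 = 0 + 0i, c = -0.8800 + 0.6640i
Iter 1: z = -0.8800 + 0.6640i, |z|^2 = 1.2153
Iter 2: z = -0.5465 + -0.5046i, |z|^2 = 0.5533
Iter 3: z = -0.8360 + 1.2156i, |z|^2 = 2.1765
Iter 4: z = -1.6587 + -1.3684i, |z|^2 = 4.6239
Escaped at iteration 4

Answer: 4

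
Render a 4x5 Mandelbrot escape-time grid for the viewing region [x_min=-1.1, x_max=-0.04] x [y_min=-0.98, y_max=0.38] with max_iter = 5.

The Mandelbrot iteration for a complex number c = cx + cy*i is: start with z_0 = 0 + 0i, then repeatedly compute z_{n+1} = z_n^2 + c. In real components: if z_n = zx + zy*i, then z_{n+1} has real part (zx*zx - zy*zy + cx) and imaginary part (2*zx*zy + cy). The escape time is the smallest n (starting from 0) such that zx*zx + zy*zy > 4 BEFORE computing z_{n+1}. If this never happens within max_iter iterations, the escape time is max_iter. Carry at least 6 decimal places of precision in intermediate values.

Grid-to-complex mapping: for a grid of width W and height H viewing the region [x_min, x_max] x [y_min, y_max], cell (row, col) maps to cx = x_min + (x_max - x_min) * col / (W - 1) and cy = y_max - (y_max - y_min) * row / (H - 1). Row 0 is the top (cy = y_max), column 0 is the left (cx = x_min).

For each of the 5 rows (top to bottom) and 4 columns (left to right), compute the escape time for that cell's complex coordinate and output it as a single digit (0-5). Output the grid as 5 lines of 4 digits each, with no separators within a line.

Answer: 5555
5555
5555
4555
3355

Derivation:
(row=0, col=0): c = -1.1000 + 0.3800i → escape time 5
(row=0, col=1): c = -0.7467 + 0.3800i → escape time 5
(row=0, col=2): c = -0.3933 + 0.3800i → escape time 5
(row=0, col=3): c = -0.0400 + 0.3800i → escape time 5
(row=1, col=0): c = -1.1000 + 0.0400i → escape time 5
(row=1, col=1): c = -0.7467 + 0.0400i → escape time 5
(row=1, col=2): c = -0.3933 + 0.0400i → escape time 5
(row=1, col=3): c = -0.0400 + 0.0400i → escape time 5
(row=2, col=0): c = -1.1000 + -0.3000i → escape time 5
(row=2, col=1): c = -0.7467 + -0.3000i → escape time 5
(row=2, col=2): c = -0.3933 + -0.3000i → escape time 5
(row=2, col=3): c = -0.0400 + -0.3000i → escape time 5
(row=3, col=0): c = -1.1000 + -0.6400i → escape time 4
(row=3, col=1): c = -0.7467 + -0.6400i → escape time 5
(row=3, col=2): c = -0.3933 + -0.6400i → escape time 5
(row=3, col=3): c = -0.0400 + -0.6400i → escape time 5
(row=4, col=0): c = -1.1000 + -0.9800i → escape time 3
(row=4, col=1): c = -0.7467 + -0.9800i → escape time 3
(row=4, col=2): c = -0.3933 + -0.9800i → escape time 5
(row=4, col=3): c = -0.0400 + -0.9800i → escape time 5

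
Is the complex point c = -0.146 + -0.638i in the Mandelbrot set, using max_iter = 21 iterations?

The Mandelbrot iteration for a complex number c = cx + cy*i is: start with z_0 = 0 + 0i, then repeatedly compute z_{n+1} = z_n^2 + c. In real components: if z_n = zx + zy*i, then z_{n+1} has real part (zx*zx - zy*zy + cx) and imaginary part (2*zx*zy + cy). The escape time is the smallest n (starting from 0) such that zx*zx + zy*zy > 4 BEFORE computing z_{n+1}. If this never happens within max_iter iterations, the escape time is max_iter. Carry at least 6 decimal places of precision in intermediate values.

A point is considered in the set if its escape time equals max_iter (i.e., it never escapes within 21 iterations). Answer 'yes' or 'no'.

Answer: yes

Derivation:
z_0 = 0 + 0i, c = -0.1460 + -0.6380i
Iter 1: z = -0.1460 + -0.6380i, |z|^2 = 0.4284
Iter 2: z = -0.5317 + -0.4517i, |z|^2 = 0.4868
Iter 3: z = -0.0673 + -0.1576i, |z|^2 = 0.0294
Iter 4: z = -0.1663 + -0.6168i, |z|^2 = 0.4081
Iter 5: z = -0.4988 + -0.4328i, |z|^2 = 0.4361
Iter 6: z = -0.0846 + -0.2062i, |z|^2 = 0.0497
Iter 7: z = -0.1814 + -0.6031i, |z|^2 = 0.3966
Iter 8: z = -0.4768 + -0.4192i, |z|^2 = 0.4031
Iter 9: z = -0.0944 + -0.2382i, |z|^2 = 0.0656
Iter 10: z = -0.1938 + -0.5930i, |z|^2 = 0.3893
Iter 11: z = -0.4601 + -0.4081i, |z|^2 = 0.3783
Iter 12: z = -0.1008 + -0.2624i, |z|^2 = 0.0790
Iter 13: z = -0.2047 + -0.5851i, |z|^2 = 0.3842
Iter 14: z = -0.4464 + -0.3985i, |z|^2 = 0.3580
Iter 15: z = -0.1055 + -0.2823i, |z|^2 = 0.0908
Iter 16: z = -0.2145 + -0.5785i, |z|^2 = 0.3806
Iter 17: z = -0.4346 + -0.3898i, |z|^2 = 0.3408
Iter 18: z = -0.1091 + -0.2992i, |z|^2 = 0.1014
Iter 19: z = -0.2236 + -0.5727i, |z|^2 = 0.3780
Iter 20: z = -0.4240 + -0.3818i, |z|^2 = 0.3256
Did not escape in 21 iterations → in set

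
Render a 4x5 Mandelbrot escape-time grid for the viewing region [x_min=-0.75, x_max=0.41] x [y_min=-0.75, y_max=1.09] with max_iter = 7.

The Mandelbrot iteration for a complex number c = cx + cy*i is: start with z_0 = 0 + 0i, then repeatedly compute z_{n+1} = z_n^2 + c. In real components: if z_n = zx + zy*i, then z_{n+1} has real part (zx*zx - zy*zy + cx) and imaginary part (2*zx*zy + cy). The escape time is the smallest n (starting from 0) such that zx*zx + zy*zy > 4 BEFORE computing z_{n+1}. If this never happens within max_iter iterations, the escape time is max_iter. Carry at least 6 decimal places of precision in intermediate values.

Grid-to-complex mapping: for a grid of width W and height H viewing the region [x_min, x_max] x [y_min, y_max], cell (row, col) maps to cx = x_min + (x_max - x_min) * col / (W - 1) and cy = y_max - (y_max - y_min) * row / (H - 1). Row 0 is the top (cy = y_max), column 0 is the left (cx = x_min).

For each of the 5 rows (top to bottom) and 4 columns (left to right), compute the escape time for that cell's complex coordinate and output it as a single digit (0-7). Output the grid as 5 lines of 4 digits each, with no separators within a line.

Answer: 3442
5777
7777
7777
4774

Derivation:
(row=0, col=0): c = -0.7500 + 1.0900i → escape time 3
(row=0, col=1): c = -0.3633 + 1.0900i → escape time 4
(row=0, col=2): c = 0.0233 + 1.0900i → escape time 4
(row=0, col=3): c = 0.4100 + 1.0900i → escape time 2
(row=1, col=0): c = -0.7500 + 0.6300i → escape time 5
(row=1, col=1): c = -0.3633 + 0.6300i → escape time 7
(row=1, col=2): c = 0.0233 + 0.6300i → escape time 7
(row=1, col=3): c = 0.4100 + 0.6300i → escape time 7
(row=2, col=0): c = -0.7500 + 0.1700i → escape time 7
(row=2, col=1): c = -0.3633 + 0.1700i → escape time 7
(row=2, col=2): c = 0.0233 + 0.1700i → escape time 7
(row=2, col=3): c = 0.4100 + 0.1700i → escape time 7
(row=3, col=0): c = -0.7500 + -0.2900i → escape time 7
(row=3, col=1): c = -0.3633 + -0.2900i → escape time 7
(row=3, col=2): c = 0.0233 + -0.2900i → escape time 7
(row=3, col=3): c = 0.4100 + -0.2900i → escape time 7
(row=4, col=0): c = -0.7500 + -0.7500i → escape time 4
(row=4, col=1): c = -0.3633 + -0.7500i → escape time 7
(row=4, col=2): c = 0.0233 + -0.7500i → escape time 7
(row=4, col=3): c = 0.4100 + -0.7500i → escape time 4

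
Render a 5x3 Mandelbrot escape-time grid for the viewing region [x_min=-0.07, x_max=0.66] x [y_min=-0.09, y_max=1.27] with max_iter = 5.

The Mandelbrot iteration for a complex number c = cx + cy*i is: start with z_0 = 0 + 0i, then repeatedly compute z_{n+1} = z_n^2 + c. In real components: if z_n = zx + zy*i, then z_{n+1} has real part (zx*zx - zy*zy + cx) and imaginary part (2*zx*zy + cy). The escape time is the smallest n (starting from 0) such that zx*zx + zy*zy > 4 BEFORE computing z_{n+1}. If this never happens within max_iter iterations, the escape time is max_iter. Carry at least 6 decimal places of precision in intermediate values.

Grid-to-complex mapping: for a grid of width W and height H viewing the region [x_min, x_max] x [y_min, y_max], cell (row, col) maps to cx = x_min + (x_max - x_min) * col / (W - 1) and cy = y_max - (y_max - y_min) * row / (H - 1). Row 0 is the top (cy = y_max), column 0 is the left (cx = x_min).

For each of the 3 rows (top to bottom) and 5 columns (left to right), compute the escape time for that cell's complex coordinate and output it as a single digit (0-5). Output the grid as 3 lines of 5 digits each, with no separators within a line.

Answer: 22222
55553
55554

Derivation:
(row=0, col=0): c = -0.0700 + 1.2700i → escape time 2
(row=0, col=1): c = 0.1125 + 1.2700i → escape time 2
(row=0, col=2): c = 0.2950 + 1.2700i → escape time 2
(row=0, col=3): c = 0.4775 + 1.2700i → escape time 2
(row=0, col=4): c = 0.6600 + 1.2700i → escape time 2
(row=1, col=0): c = -0.0700 + 0.5900i → escape time 5
(row=1, col=1): c = 0.1125 + 0.5900i → escape time 5
(row=1, col=2): c = 0.2950 + 0.5900i → escape time 5
(row=1, col=3): c = 0.4775 + 0.5900i → escape time 5
(row=1, col=4): c = 0.6600 + 0.5900i → escape time 3
(row=2, col=0): c = -0.0700 + -0.0900i → escape time 5
(row=2, col=1): c = 0.1125 + -0.0900i → escape time 5
(row=2, col=2): c = 0.2950 + -0.0900i → escape time 5
(row=2, col=3): c = 0.4775 + -0.0900i → escape time 5
(row=2, col=4): c = 0.6600 + -0.0900i → escape time 4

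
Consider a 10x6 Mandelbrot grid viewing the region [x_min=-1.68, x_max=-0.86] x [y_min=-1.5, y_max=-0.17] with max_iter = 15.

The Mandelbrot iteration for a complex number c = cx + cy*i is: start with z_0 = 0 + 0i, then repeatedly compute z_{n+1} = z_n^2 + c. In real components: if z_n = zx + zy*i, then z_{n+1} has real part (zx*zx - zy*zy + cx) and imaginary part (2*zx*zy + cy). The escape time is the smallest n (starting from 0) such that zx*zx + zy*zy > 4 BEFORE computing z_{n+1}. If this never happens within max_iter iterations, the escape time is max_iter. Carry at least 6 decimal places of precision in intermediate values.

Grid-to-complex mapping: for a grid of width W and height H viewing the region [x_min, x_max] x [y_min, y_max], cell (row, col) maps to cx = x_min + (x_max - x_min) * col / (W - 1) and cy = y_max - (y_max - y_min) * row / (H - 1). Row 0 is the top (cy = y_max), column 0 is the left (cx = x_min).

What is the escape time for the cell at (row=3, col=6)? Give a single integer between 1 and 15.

z_0 = 0 + 0i, c = -1.1333 + -0.9680i
Iter 1: z = -1.1333 + -0.9680i, |z|^2 = 2.2215
Iter 2: z = -0.7859 + 1.2261i, |z|^2 = 2.1211
Iter 3: z = -2.0191 + -2.8953i, |z|^2 = 12.4592
Escaped at iteration 3

Answer: 3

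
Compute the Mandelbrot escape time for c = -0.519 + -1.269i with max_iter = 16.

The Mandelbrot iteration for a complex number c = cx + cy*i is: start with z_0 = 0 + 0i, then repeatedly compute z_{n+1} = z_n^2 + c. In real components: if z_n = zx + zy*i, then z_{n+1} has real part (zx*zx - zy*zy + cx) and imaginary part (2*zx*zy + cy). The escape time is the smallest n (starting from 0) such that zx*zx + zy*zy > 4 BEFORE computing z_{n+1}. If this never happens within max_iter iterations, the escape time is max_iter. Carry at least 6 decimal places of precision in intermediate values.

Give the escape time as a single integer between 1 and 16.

z_0 = 0 + 0i, c = -0.5190 + -1.2690i
Iter 1: z = -0.5190 + -1.2690i, |z|^2 = 1.8797
Iter 2: z = -1.8600 + 0.0482i, |z|^2 = 3.4619
Iter 3: z = 2.9383 + -1.4484i, |z|^2 = 10.7313
Escaped at iteration 3

Answer: 3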